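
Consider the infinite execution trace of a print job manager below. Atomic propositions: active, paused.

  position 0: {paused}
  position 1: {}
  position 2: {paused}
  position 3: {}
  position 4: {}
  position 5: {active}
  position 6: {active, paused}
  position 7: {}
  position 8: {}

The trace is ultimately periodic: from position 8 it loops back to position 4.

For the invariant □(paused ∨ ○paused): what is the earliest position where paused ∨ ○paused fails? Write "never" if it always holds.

3

Check paused ∨ ○paused at each position in order: 0 ✓, 1 ✓, 2 ✓.
At position 3 the labels are {} and the next position 4 has {}, so paused ∨ ○paused is false there. This is the first violation.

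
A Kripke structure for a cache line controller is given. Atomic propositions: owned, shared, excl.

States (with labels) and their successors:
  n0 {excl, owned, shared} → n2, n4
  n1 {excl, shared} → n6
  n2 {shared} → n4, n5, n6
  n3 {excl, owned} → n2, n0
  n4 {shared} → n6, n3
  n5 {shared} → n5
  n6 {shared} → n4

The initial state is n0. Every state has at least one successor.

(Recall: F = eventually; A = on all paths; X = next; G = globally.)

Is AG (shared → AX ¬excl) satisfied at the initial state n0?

Does not hold

States satisfying shared → AX ¬excl: {n0, n1, n2, n3, n5, n6}.
States satisfying AG (shared → AX ¬excl): {n5}.
n4 is reachable from n0 and violates shared → AX ¬excl, so AG fails at n0.
n0 ∉ Sat(AG (shared → AX ¬excl)).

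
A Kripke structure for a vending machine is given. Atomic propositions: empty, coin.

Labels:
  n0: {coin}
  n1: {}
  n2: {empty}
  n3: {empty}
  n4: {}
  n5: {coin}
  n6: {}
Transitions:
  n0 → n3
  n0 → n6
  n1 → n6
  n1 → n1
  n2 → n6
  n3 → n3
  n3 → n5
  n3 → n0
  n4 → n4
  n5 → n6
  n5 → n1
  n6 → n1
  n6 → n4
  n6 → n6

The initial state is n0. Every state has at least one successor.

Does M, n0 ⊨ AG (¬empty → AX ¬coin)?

States satisfying ¬empty → AX ¬coin: {n0, n1, n2, n3, n4, n5, n6}.
States satisfying AG (¬empty → AX ¬coin): {n0, n1, n2, n3, n4, n5, n6}.
Every state reachable from n0 satisfies ¬empty → AX ¬coin.
n0 ∈ Sat(AG (¬empty → AX ¬coin)).

Yes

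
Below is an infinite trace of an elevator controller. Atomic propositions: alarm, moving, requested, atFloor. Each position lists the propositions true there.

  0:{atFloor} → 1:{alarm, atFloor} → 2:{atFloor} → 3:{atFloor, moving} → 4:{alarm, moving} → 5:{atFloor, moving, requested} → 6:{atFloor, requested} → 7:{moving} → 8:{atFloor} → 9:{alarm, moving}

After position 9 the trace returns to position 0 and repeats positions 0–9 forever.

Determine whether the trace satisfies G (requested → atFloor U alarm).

requested → atFloor U alarm must hold at every position from 0 onward. It fails at position 5, so G (requested → atFloor U alarm) is false.
Positions where requested holds: 5, 6.
Check atFloor U alarm at each: 5→fails, 6→fails.

Violated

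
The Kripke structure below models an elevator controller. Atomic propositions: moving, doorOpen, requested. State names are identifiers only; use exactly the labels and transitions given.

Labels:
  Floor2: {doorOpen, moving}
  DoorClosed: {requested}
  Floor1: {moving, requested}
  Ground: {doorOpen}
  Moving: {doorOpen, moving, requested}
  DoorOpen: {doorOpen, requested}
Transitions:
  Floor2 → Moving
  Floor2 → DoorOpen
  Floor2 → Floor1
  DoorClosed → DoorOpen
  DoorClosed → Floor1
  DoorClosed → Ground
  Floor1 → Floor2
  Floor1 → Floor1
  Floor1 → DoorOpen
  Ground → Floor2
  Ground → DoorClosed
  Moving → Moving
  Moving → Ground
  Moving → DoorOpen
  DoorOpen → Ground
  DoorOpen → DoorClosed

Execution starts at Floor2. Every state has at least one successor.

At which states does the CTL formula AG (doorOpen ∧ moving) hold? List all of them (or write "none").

none

States satisfying doorOpen ∧ moving: {Floor2, Moving}.
States satisfying AG (doorOpen ∧ moving): ∅.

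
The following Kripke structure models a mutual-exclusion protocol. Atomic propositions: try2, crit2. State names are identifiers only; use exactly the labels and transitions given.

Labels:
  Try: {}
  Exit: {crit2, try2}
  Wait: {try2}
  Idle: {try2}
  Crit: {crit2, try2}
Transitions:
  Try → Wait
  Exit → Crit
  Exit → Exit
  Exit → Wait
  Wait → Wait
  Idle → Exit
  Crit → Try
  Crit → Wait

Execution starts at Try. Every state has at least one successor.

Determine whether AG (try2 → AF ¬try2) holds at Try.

States satisfying try2 → AF ¬try2: {Try}.
States satisfying AG (try2 → AF ¬try2): ∅.
Wait is reachable from Try and violates try2 → AF ¬try2, so AG fails at Try.
Try ∉ Sat(AG (try2 → AF ¬try2)).

Violated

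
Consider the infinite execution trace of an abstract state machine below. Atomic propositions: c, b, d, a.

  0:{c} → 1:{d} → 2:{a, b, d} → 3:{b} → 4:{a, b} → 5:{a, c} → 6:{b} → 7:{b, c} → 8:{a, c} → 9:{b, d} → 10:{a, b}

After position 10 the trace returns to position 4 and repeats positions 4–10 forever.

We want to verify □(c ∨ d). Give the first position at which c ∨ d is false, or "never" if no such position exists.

Check c ∨ d at each position in order: 0 ✓, 1 ✓, 2 ✓.
At position 3 the labels are {b}, so c ∨ d is false there. This is the first violation.

3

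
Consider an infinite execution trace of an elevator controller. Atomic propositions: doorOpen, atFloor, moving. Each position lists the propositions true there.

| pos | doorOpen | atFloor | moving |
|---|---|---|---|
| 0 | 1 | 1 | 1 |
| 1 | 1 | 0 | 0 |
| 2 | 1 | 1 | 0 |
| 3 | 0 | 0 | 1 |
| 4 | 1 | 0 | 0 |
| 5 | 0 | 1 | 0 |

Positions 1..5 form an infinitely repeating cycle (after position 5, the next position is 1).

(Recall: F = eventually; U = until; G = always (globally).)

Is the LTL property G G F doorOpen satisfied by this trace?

G F doorOpen holds at every position 0..5, and those are all positions ever visited, so G G F doorOpen holds.

Yes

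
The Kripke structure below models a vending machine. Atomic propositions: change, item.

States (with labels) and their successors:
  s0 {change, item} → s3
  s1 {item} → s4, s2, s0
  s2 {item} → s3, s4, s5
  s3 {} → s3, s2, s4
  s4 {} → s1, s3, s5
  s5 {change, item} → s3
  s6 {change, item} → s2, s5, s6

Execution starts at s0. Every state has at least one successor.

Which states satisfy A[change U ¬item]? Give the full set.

{s0, s3, s4, s5}

States satisfying change: {s0, s5, s6}.
States satisfying ¬item: {s3, s4}.
States satisfying A[change U ¬item]: {s0, s3, s4, s5}.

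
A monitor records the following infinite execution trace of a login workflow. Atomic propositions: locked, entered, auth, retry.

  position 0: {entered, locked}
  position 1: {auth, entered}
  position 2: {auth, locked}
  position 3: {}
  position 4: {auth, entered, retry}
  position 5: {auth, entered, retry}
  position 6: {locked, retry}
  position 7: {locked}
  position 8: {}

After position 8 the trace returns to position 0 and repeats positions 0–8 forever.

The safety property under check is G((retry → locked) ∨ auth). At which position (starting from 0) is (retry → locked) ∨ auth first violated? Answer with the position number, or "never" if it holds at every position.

never

(retry → locked) ∨ auth holds at every position 0..8, and those are all the positions the trace ever visits, so the invariant G((retry → locked) ∨ auth) is never violated.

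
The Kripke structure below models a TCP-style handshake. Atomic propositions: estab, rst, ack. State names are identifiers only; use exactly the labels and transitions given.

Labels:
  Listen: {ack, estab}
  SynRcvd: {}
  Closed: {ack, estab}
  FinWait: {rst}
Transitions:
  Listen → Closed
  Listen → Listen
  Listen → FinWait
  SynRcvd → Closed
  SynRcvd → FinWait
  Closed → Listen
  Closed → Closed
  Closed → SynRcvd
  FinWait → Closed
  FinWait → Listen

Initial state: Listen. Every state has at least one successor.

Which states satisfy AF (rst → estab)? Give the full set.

{Listen, SynRcvd, Closed, FinWait}

States satisfying rst → estab: {Listen, SynRcvd, Closed}.
States satisfying AF (rst → estab): {Listen, SynRcvd, Closed, FinWait}.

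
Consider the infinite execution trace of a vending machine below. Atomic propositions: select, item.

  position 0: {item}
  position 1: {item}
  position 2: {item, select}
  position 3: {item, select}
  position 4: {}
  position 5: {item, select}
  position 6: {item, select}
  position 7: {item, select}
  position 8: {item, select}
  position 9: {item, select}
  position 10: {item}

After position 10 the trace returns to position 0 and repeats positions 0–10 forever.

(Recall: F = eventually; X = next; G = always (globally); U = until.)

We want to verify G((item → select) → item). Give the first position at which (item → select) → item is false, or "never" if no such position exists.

4

Check (item → select) → item at each position in order: 0 ✓, 1 ✓, 2 ✓, 3 ✓.
At position 4 the labels are {}, so (item → select) → item is false there. This is the first violation.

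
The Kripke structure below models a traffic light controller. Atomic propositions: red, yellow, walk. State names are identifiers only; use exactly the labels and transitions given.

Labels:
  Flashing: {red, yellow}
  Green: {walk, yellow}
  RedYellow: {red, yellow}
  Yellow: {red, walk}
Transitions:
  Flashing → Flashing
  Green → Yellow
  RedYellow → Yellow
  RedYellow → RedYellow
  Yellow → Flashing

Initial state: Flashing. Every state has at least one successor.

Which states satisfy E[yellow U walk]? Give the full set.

{Green, RedYellow, Yellow}

States satisfying yellow: {Flashing, Green, RedYellow}.
States satisfying walk: {Green, Yellow}.
States satisfying E[yellow U walk]: {Green, RedYellow, Yellow}.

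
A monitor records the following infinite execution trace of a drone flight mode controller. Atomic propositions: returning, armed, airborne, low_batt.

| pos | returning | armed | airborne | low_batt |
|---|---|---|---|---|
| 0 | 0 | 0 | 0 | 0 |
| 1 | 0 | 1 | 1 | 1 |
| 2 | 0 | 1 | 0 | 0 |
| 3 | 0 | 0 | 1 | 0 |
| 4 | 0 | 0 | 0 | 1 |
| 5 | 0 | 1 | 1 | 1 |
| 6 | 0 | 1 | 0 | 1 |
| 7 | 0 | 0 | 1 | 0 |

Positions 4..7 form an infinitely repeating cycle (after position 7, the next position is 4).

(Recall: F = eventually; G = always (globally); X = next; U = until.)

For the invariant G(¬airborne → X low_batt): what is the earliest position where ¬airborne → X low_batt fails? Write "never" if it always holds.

2

Check ¬airborne → X low_batt at each position in order: 0 ✓, 1 ✓.
At position 2 the labels are {armed} and the next position 3 has {airborne}, so ¬airborne → X low_batt is false there. This is the first violation.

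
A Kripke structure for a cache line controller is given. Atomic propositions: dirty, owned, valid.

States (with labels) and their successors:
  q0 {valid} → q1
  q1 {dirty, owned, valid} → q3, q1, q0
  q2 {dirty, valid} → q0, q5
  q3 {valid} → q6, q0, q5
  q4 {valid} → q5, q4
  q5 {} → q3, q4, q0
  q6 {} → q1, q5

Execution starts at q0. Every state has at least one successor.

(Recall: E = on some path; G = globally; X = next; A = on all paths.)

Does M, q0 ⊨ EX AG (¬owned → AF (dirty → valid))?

Holds

States satisfying AG (¬owned → AF (dirty → valid)): {q0, q1, q2, q3, q4, q5, q6}.
States satisfying EX AG (¬owned → AF (dirty → valid)): {q0, q1, q2, q3, q4, q5, q6}.
q0 ∈ Sat(EX AG (¬owned → AF (dirty → valid))).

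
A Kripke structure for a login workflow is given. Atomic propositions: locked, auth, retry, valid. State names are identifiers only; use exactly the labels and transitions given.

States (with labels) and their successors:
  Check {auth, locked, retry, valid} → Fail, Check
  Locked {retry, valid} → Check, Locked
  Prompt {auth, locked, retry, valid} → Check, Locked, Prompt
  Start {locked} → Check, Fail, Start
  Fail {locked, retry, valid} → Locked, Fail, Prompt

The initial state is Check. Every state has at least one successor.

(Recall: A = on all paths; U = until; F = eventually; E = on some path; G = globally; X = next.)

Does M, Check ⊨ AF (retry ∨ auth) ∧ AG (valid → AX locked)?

States satisfying retry ∨ auth: {Check, Locked, Prompt, Fail}.
States satisfying AF (retry ∨ auth): {Check, Locked, Prompt, Fail}.
States satisfying valid → AX locked: {Check, Start}.
States satisfying AG (valid → AX locked): ∅.
States satisfying AF (retry ∨ auth) ∧ AG (valid → AX locked): ∅.
Check ∉ Sat(AF (retry ∨ auth) ∧ AG (valid → AX locked)).

Does not hold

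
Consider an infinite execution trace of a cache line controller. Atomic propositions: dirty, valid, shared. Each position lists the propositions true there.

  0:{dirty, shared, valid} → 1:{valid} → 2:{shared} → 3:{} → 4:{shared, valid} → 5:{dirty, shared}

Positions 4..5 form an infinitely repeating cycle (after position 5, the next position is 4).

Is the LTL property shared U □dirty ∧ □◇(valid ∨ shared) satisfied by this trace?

Violated

Walking from position 0: at position 1, □dirty has not yet held and shared fails, so shared U □dirty is false.
◇(valid ∨ shared) holds at every position 0..5, and those are all positions ever visited, so □◇(valid ∨ shared) holds.
At position 0: shared U □dirty is false; □◇(valid ∨ shared) is true; so shared U □dirty ∧ □◇(valid ∨ shared) is false.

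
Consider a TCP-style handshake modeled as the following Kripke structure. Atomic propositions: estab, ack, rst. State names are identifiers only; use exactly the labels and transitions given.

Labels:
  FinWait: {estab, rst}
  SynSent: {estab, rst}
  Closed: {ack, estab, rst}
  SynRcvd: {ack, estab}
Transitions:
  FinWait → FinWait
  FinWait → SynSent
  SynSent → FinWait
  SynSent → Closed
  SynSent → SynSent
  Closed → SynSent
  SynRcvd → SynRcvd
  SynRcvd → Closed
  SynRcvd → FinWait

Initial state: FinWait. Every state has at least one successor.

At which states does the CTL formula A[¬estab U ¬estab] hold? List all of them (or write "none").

none

States satisfying ¬estab: ∅.
States satisfying A[¬estab U ¬estab]: ∅.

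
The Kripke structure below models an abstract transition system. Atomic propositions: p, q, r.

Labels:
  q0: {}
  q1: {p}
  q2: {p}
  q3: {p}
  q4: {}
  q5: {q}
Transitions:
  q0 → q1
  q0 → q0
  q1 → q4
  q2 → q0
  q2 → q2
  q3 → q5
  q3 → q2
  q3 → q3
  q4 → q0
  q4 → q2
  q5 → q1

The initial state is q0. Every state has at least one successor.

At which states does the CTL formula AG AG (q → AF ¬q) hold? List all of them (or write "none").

States satisfying AG (q → AF ¬q): {q0, q1, q2, q3, q4, q5}.
States satisfying AG AG (q → AF ¬q): {q0, q1, q2, q3, q4, q5}.

{q0, q1, q2, q3, q4, q5}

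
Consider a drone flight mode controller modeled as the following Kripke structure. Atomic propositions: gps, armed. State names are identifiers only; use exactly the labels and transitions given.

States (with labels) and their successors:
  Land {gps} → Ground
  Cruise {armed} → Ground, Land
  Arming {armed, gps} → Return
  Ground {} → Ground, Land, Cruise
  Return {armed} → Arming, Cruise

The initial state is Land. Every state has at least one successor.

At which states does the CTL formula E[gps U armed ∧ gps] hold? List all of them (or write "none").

States satisfying gps: {Land, Arming}.
States satisfying armed ∧ gps: {Arming}.
States satisfying E[gps U armed ∧ gps]: {Arming}.

{Arming}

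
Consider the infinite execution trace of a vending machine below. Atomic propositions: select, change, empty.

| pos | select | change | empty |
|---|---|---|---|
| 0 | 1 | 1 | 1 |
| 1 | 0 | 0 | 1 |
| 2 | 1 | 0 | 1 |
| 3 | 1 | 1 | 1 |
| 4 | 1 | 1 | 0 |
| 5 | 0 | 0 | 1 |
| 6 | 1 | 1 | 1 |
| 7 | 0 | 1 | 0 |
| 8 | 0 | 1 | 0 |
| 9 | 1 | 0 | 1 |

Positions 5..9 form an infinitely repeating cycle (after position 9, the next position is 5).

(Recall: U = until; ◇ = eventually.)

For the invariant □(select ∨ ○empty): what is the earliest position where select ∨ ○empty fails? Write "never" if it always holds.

Check select ∨ ○empty at each position in order: 0 ✓, 1 ✓, 2 ✓, 3 ✓, 4 ✓, 5 ✓, 6 ✓.
At position 7 the labels are {change} and the next position 8 has {change}, so select ∨ ○empty is false there. This is the first violation.

7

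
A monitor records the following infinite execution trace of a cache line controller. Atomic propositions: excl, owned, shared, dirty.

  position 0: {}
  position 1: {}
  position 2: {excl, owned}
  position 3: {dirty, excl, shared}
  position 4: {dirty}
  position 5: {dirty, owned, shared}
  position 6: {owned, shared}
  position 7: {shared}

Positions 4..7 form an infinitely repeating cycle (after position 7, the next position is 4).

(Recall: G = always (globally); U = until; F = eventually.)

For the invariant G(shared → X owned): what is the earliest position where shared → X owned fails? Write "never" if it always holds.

Check shared → X owned at each position in order: 0 ✓, 1 ✓, 2 ✓.
At position 3 the labels are {dirty, excl, shared} and the next position 4 has {dirty}, so shared → X owned is false there. This is the first violation.

3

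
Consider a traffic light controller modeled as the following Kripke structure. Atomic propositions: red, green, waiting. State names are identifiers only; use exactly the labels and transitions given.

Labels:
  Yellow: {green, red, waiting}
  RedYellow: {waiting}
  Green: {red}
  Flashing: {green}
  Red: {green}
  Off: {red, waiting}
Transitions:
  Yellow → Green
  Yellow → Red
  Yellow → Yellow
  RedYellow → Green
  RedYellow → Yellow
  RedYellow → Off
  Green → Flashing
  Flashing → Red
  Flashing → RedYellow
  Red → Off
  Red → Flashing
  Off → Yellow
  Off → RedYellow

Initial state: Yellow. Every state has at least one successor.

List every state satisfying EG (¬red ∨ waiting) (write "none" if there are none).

States satisfying ¬red ∨ waiting: {Yellow, RedYellow, Flashing, Red, Off}.
States satisfying EG (¬red ∨ waiting): {Yellow, RedYellow, Flashing, Red, Off}.

{Yellow, RedYellow, Flashing, Red, Off}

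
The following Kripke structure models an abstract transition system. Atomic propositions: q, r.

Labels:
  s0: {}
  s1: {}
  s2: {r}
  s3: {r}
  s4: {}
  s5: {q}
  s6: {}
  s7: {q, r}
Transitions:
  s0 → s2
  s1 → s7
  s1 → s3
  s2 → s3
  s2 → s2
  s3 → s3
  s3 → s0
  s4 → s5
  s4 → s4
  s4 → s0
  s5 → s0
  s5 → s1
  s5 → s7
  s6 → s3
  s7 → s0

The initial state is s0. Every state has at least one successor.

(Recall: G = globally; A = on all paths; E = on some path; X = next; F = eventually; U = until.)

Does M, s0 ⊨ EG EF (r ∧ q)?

States satisfying EF (r ∧ q): {s1, s4, s5, s7}.
States satisfying EG EF (r ∧ q): {s4}.
No suitable path/successor from s0 witnesses the formula.
s0 ∉ Sat(EG EF (r ∧ q)).

No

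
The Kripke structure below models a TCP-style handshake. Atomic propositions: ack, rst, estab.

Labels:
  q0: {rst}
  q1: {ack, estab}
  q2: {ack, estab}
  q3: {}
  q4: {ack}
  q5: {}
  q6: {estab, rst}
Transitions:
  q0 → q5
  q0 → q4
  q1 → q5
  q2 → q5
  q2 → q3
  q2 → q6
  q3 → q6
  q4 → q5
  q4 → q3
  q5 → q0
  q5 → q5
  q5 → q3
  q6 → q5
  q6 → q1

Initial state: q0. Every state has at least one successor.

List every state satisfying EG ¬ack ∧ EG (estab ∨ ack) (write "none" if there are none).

none

States satisfying ¬ack: {q0, q3, q5, q6}.
States satisfying EG ¬ack: {q0, q3, q5, q6}.
States satisfying estab ∨ ack: {q1, q2, q4, q6}.
States satisfying EG (estab ∨ ack): ∅.
States satisfying EG ¬ack ∧ EG (estab ∨ ack): ∅.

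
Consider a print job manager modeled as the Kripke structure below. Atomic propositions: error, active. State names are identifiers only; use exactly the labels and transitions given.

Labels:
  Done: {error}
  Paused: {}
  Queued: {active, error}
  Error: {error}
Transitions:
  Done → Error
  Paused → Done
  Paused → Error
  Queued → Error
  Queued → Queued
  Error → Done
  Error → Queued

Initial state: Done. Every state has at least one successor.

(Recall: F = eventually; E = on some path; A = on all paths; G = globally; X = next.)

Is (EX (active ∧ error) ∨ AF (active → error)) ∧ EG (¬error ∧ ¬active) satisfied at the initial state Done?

Does not hold

States satisfying active ∧ error: {Queued}.
States satisfying EX (active ∧ error): {Queued, Error}.
States satisfying active → error: {Done, Paused, Queued, Error}.
States satisfying AF (active → error): {Done, Paused, Queued, Error}.
States satisfying EX (active ∧ error) ∨ AF (active → error): {Done, Paused, Queued, Error}.
States satisfying ¬error ∧ ¬active: {Paused}.
States satisfying EG (¬error ∧ ¬active): ∅.
States satisfying (EX (active ∧ error) ∨ AF (active → error)) ∧ EG (¬error ∧ ¬active): ∅.
Done ∉ Sat((EX (active ∧ error) ∨ AF (active → error)) ∧ EG (¬error ∧ ¬active)).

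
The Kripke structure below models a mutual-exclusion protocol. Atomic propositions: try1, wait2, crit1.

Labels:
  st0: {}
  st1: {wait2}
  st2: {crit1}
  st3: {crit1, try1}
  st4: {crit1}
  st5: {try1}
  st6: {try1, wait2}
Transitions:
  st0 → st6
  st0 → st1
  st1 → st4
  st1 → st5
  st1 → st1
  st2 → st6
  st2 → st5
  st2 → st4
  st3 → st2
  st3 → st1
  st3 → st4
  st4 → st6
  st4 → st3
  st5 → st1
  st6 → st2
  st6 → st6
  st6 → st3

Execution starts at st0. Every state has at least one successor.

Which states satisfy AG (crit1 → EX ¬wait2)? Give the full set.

{st0, st1, st2, st3, st4, st5, st6}

States satisfying crit1 → EX ¬wait2: {st0, st1, st2, st3, st4, st5, st6}.
States satisfying AG (crit1 → EX ¬wait2): {st0, st1, st2, st3, st4, st5, st6}.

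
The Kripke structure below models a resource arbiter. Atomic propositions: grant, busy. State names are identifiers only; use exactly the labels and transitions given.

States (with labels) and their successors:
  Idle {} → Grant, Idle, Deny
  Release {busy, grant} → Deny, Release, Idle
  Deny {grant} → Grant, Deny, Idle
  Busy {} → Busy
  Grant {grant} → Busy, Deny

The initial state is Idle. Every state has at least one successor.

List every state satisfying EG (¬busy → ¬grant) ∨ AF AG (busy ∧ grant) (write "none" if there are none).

States satisfying ¬busy → ¬grant: {Idle, Release, Busy}.
States satisfying EG (¬busy → ¬grant): {Idle, Release, Busy}.
States satisfying AG (busy ∧ grant): ∅.
States satisfying AF AG (busy ∧ grant): ∅.
States satisfying EG (¬busy → ¬grant) ∨ AF AG (busy ∧ grant): {Idle, Release, Busy}.

{Idle, Release, Busy}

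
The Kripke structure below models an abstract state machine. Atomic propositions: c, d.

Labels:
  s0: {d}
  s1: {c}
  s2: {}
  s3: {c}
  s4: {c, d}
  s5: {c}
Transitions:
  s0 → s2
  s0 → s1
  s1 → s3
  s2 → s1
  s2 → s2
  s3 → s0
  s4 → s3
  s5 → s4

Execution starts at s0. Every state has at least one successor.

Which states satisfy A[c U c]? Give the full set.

States satisfying c: {s1, s3, s4, s5}.
States satisfying A[c U c]: {s1, s3, s4, s5}.

{s1, s3, s4, s5}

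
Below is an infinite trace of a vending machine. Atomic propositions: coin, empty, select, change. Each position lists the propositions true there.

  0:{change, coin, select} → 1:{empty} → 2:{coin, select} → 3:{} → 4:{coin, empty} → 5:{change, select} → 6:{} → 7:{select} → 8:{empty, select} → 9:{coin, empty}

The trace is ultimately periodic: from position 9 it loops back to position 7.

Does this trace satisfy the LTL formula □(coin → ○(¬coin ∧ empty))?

Does not hold

coin → ○(¬coin ∧ empty) must hold at every position from 0 onward. It fails at position 2, so □(coin → ○(¬coin ∧ empty)) is false.
Positions where coin holds: 0, 2, 4, 9.
Check ○(¬coin ∧ empty) at each: 0→ok, 2→fails, 4→fails, 9→fails.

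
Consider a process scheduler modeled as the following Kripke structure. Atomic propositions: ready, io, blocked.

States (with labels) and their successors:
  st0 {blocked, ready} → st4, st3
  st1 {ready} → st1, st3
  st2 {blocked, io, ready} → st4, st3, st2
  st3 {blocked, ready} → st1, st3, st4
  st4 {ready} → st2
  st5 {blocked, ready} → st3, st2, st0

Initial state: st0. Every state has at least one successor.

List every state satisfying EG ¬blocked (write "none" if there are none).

States satisfying ¬blocked: {st1, st4}.
States satisfying EG ¬blocked: {st1}.

{st1}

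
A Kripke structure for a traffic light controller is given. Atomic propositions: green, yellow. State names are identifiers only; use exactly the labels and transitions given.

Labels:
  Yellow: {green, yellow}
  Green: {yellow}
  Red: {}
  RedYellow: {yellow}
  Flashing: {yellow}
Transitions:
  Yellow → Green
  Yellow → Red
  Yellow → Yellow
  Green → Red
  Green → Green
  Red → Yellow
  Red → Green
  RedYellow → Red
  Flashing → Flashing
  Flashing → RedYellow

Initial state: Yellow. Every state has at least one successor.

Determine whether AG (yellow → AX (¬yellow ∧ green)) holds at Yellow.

States satisfying yellow → AX (¬yellow ∧ green): {Red}.
States satisfying AG (yellow → AX (¬yellow ∧ green)): ∅.
Green is reachable from Yellow and violates yellow → AX (¬yellow ∧ green), so AG fails at Yellow.
Yellow ∉ Sat(AG (yellow → AX (¬yellow ∧ green))).

No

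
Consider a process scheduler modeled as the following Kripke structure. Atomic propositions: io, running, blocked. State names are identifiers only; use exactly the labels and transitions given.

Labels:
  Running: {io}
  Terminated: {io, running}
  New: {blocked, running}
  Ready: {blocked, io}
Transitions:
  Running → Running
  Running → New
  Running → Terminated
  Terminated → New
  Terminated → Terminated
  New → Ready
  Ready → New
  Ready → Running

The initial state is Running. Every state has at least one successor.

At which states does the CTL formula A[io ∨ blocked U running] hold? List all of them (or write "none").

{Terminated, New}

States satisfying io ∨ blocked: {Running, Terminated, New, Ready}.
States satisfying running: {Terminated, New}.
States satisfying A[io ∨ blocked U running]: {Terminated, New}.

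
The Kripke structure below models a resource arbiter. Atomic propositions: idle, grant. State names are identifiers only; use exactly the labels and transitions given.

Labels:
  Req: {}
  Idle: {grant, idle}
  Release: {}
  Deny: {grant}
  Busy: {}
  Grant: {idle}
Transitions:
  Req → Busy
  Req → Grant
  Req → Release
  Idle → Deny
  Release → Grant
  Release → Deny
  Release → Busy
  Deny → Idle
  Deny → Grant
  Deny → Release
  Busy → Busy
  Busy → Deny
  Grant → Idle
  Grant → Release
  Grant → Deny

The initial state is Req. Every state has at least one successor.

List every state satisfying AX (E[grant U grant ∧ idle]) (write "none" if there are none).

States satisfying E[grant U grant ∧ idle]: {Idle, Deny}.
States satisfying AX (E[grant U grant ∧ idle]): {Idle}.

{Idle}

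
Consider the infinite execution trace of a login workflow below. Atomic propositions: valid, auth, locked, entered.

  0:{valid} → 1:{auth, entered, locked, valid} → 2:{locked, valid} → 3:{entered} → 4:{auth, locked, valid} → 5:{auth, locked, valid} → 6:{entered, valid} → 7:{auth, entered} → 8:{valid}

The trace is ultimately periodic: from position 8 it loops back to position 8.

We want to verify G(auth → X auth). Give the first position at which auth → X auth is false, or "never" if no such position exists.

Check auth → X auth at each position in order: 0 ✓.
At position 1 the labels are {auth, entered, locked, valid} and the next position 2 has {locked, valid}, so auth → X auth is false there. This is the first violation.

1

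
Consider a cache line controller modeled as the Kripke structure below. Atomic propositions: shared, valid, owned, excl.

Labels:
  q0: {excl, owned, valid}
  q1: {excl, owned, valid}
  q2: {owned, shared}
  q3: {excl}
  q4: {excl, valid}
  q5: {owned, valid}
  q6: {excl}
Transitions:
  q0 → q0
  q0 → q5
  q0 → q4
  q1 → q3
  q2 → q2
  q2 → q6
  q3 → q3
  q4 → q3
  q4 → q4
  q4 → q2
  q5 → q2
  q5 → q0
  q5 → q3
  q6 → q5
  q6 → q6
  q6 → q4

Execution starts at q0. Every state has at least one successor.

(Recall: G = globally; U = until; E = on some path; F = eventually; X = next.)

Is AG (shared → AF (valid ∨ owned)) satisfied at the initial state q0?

States satisfying shared → AF (valid ∨ owned): {q0, q1, q2, q3, q4, q5, q6}.
States satisfying AG (shared → AF (valid ∨ owned)): {q0, q1, q2, q3, q4, q5, q6}.
Every state reachable from q0 satisfies shared → AF (valid ∨ owned).
q0 ∈ Sat(AG (shared → AF (valid ∨ owned))).

Satisfied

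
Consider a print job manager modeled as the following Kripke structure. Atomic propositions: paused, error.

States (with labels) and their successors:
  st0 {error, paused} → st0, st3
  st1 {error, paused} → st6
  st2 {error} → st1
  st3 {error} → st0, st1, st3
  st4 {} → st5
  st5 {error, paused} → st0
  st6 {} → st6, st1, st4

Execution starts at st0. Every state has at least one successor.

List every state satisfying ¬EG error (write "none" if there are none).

States satisfying error: {st0, st1, st2, st3, st5}.
States satisfying EG error: {st0, st3, st5}.
States satisfying ¬EG error: {st1, st2, st4, st6}.

{st1, st2, st4, st6}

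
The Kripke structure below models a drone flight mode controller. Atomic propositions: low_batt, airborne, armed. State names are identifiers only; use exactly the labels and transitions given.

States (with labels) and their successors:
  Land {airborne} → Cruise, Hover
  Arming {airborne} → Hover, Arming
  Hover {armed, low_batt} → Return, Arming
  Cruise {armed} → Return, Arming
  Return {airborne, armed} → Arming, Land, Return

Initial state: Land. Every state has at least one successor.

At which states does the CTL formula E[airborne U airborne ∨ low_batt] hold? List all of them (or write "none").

States satisfying airborne: {Land, Arming, Return}.
States satisfying airborne ∨ low_batt: {Land, Arming, Hover, Return}.
States satisfying E[airborne U airborne ∨ low_batt]: {Land, Arming, Hover, Return}.

{Land, Arming, Hover, Return}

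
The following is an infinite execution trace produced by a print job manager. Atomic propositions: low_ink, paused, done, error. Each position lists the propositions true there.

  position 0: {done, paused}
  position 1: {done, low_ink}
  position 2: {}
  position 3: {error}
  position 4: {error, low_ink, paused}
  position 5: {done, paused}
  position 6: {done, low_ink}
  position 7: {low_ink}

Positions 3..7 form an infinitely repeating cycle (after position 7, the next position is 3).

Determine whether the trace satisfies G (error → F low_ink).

error → F low_ink holds at every position 0..7, and those are all positions ever visited, so G (error → F low_ink) holds.
Positions where error holds: 3, 4.
Check F low_ink at each: 3→ok, 4→ok.

Holds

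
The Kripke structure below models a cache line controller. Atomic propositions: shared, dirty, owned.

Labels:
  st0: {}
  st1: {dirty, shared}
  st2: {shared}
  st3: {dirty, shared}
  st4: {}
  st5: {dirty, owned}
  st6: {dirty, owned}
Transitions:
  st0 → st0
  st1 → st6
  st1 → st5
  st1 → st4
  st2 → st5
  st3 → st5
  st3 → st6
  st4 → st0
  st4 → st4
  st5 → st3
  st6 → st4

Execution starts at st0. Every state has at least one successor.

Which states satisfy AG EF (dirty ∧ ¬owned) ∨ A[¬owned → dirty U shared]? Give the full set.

{st1, st2, st3, st5}

States satisfying EF (dirty ∧ ¬owned): {st1, st2, st3, st5}.
States satisfying AG EF (dirty ∧ ¬owned): ∅.
States satisfying ¬owned → dirty: {st1, st3, st5, st6}.
States satisfying shared: {st1, st2, st3}.
States satisfying A[¬owned → dirty U shared]: {st1, st2, st3, st5}.
States satisfying AG EF (dirty ∧ ¬owned) ∨ A[¬owned → dirty U shared]: {st1, st2, st3, st5}.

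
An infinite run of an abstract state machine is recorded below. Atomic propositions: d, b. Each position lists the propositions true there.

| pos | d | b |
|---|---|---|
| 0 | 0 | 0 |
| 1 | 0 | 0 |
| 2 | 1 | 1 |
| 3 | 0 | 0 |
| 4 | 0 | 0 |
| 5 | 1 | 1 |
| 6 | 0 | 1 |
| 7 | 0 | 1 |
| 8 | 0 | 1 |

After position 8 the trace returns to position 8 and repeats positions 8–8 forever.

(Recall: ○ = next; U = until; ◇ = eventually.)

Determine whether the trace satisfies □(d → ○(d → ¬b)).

d → ○(d → ¬b) holds at every position 0..8, and those are all positions ever visited, so □(d → ○(d → ¬b)) holds.
Positions where d holds: 2, 5.
Check ○(d → ¬b) at each: 2→ok, 5→ok.

Satisfied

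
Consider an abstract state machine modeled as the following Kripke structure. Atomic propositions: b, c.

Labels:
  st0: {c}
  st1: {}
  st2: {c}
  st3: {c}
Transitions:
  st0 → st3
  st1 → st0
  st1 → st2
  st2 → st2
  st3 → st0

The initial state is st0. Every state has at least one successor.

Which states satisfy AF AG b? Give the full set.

States satisfying AG b: ∅.
States satisfying AF AG b: ∅.

none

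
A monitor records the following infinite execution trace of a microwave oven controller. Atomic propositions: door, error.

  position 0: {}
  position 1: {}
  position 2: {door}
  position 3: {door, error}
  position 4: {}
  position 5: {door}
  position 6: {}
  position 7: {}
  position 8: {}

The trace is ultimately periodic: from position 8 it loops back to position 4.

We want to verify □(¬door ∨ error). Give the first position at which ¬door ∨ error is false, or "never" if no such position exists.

2

Check ¬door ∨ error at each position in order: 0 ✓, 1 ✓.
At position 2 the labels are {door}, so ¬door ∨ error is false there. This is the first violation.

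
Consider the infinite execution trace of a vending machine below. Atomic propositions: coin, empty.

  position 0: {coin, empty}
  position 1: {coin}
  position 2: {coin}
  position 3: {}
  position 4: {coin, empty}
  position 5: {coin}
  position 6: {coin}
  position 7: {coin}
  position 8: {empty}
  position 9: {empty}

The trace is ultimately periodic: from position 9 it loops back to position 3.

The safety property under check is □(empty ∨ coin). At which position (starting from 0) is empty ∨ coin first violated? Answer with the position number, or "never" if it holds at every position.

3

Check empty ∨ coin at each position in order: 0 ✓, 1 ✓, 2 ✓.
At position 3 the labels are {}, so empty ∨ coin is false there. This is the first violation.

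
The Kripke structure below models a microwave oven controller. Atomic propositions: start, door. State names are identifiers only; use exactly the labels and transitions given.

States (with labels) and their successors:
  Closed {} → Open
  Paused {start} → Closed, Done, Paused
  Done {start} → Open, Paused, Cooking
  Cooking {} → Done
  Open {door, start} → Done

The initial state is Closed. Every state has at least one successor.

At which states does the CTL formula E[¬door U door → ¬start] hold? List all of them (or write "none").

{Closed, Paused, Done, Cooking}

States satisfying ¬door: {Closed, Paused, Done, Cooking}.
States satisfying door → ¬start: {Closed, Paused, Done, Cooking}.
States satisfying E[¬door U door → ¬start]: {Closed, Paused, Done, Cooking}.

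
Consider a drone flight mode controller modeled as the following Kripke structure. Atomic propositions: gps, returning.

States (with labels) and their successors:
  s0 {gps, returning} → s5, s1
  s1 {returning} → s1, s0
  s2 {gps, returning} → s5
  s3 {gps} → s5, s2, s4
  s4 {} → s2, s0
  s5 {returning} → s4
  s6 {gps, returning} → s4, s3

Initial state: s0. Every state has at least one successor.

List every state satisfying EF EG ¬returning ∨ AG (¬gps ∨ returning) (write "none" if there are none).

{s0, s1, s2, s4, s5}

States satisfying EG ¬returning: ∅.
States satisfying EF EG ¬returning: ∅.
States satisfying ¬gps ∨ returning: {s0, s1, s2, s4, s5, s6}.
States satisfying AG (¬gps ∨ returning): {s0, s1, s2, s4, s5}.
States satisfying EF EG ¬returning ∨ AG (¬gps ∨ returning): {s0, s1, s2, s4, s5}.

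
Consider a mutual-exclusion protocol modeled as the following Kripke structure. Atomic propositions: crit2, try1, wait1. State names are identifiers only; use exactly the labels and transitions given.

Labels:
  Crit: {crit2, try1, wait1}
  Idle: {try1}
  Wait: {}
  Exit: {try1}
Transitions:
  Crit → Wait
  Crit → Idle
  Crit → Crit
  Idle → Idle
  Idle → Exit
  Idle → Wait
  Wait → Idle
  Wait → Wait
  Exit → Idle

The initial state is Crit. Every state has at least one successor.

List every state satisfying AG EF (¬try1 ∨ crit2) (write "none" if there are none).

States satisfying EF (¬try1 ∨ crit2): {Crit, Idle, Wait, Exit}.
States satisfying AG EF (¬try1 ∨ crit2): {Crit, Idle, Wait, Exit}.

{Crit, Idle, Wait, Exit}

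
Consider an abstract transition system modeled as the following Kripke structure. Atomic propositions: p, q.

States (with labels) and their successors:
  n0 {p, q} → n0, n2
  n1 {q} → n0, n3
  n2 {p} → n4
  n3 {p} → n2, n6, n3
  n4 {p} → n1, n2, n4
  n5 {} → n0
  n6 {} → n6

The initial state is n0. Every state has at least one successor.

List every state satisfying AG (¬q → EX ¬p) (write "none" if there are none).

States satisfying ¬q → EX ¬p: {n0, n1, n3, n4, n6}.
States satisfying AG (¬q → EX ¬p): {n6}.

{n6}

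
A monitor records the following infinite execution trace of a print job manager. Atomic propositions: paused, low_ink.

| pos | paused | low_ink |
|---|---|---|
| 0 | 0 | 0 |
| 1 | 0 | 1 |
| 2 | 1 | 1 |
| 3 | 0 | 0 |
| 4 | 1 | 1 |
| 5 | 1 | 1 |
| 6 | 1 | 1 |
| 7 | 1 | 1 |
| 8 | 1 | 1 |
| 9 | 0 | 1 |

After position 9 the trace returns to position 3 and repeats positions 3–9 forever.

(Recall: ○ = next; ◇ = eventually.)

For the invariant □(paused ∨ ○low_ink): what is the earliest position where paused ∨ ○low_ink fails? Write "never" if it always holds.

Check paused ∨ ○low_ink at each position in order: 0 ✓, 1 ✓, 2 ✓, 3 ✓, 4 ✓, 5 ✓, 6 ✓, 7 ✓, 8 ✓.
At position 9 the labels are {low_ink} and the next position 3 has {}, so paused ∨ ○low_ink is false there. This is the first violation.

9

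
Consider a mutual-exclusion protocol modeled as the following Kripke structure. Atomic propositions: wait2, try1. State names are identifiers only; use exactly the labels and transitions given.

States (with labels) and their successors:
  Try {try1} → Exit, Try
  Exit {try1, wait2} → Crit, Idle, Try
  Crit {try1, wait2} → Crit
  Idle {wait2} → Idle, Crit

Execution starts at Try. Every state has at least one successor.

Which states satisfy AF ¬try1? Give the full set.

{Idle}

States satisfying ¬try1: {Idle}.
States satisfying AF ¬try1: {Idle}.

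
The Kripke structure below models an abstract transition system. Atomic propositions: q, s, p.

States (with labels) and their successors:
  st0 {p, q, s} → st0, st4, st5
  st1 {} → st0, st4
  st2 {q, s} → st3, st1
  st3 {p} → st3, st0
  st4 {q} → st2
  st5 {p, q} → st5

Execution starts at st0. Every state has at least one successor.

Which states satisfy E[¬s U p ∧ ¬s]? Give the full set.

States satisfying ¬s: {st1, st3, st4, st5}.
States satisfying p ∧ ¬s: {st3, st5}.
States satisfying E[¬s U p ∧ ¬s]: {st3, st5}.

{st3, st5}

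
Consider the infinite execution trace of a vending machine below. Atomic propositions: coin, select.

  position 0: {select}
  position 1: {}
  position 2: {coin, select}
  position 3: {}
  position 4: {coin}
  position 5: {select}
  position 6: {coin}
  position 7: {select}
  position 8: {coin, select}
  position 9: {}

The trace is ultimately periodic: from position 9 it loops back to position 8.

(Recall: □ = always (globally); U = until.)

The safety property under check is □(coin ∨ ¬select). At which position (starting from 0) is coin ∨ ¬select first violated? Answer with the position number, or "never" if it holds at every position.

At position 0 the labels are {select}, so coin ∨ ¬select is false there. This is the first violation.

0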